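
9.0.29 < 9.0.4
False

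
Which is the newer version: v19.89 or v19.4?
v19.89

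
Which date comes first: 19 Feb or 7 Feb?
7 Feb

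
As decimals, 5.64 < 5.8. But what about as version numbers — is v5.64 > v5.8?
True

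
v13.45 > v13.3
True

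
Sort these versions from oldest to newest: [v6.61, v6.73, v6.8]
[v6.8, v6.61, v6.73]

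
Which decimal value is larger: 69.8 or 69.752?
69.8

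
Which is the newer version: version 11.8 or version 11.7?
version 11.8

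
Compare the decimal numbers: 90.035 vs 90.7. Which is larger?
90.7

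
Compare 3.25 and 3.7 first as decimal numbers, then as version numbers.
As decimals: 3.25 < 3.7. As versions: v3.25 > v3.7 (minor version 25 > 7).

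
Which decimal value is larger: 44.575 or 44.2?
44.575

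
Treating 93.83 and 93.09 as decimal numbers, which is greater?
93.83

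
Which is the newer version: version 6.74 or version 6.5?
version 6.74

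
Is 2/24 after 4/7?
No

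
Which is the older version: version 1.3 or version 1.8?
version 1.3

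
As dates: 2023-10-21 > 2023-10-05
True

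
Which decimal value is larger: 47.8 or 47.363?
47.8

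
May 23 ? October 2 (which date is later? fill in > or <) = <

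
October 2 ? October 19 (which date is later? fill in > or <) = <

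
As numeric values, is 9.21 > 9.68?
False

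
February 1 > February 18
False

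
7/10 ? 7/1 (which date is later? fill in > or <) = >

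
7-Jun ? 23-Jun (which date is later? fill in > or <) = <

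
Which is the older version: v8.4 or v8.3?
v8.3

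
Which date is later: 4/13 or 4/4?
4/13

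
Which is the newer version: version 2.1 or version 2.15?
version 2.15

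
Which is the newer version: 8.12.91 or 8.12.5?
8.12.91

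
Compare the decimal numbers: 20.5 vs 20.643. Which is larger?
20.643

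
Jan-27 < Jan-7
False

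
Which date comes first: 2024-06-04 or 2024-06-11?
2024-06-04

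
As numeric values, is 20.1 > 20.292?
False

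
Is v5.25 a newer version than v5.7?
Yes. Version numbers are compared segment by segment as integers, not as decimals: minor version 25 > 7, so v5.25 > v5.7 (even though the decimal 5.25 < 5.7).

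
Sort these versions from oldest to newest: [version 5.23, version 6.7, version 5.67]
[version 5.23, version 5.67, version 6.7]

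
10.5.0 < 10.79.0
True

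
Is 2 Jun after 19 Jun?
No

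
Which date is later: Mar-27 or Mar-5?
Mar-27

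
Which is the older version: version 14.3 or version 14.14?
version 14.3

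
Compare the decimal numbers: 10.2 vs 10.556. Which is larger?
10.556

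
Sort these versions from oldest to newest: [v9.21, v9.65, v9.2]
[v9.2, v9.21, v9.65]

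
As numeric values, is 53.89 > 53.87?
True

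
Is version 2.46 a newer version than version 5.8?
No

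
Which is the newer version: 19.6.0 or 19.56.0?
19.56.0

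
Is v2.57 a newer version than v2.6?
Yes. Version numbers are compared segment by segment as integers, not as decimals: minor version 57 > 6, so v2.57 > v2.6 (even though the decimal 2.57 < 2.6).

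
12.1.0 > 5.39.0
True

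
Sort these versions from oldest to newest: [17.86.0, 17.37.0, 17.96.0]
[17.37.0, 17.86.0, 17.96.0]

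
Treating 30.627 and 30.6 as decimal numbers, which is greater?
30.627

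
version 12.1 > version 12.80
False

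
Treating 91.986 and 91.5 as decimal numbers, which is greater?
91.986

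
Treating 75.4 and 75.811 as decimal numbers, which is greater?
75.811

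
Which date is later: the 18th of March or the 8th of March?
the 18th of March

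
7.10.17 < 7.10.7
False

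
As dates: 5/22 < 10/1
True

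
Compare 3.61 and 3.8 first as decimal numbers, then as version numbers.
As decimals: 3.61 < 3.8. As versions: v3.61 > v3.8 (minor version 61 > 8).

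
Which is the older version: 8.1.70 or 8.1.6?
8.1.6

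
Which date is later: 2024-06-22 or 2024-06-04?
2024-06-22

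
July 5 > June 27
True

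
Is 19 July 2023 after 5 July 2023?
Yes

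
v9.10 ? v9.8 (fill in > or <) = >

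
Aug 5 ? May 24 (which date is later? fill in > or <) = >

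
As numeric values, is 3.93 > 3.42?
True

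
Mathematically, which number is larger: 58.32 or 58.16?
58.32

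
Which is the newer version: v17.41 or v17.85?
v17.85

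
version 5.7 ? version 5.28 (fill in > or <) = <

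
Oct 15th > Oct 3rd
True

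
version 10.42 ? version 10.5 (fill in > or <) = >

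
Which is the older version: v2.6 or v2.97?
v2.6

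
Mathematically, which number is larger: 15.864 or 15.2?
15.864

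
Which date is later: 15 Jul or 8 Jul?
15 Jul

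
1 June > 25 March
True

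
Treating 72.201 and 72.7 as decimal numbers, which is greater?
72.7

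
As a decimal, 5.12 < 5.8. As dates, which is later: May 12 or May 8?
May 12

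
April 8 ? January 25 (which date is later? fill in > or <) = >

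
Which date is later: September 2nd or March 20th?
September 2nd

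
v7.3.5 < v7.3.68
True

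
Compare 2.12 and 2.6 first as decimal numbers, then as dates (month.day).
As decimals: 2.12 < 2.6. As dates: 2/12 is later than 2/6 (day 12 > day 6).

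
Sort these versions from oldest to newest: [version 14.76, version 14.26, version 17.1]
[version 14.26, version 14.76, version 17.1]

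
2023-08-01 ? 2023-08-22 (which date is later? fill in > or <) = <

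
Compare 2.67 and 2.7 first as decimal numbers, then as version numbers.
As decimals: 2.67 < 2.7. As versions: v2.67 > v2.7 (minor version 67 > 7).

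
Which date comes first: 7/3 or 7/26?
7/3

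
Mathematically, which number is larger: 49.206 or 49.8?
49.8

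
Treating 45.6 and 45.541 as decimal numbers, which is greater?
45.6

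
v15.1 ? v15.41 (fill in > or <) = <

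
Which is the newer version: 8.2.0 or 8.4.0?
8.4.0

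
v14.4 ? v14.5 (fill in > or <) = <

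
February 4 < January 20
False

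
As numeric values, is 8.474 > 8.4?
True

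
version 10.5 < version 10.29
True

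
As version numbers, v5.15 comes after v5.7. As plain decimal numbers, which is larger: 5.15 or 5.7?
5.7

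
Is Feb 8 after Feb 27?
No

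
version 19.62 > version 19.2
True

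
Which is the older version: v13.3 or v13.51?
v13.3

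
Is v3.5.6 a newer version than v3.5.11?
No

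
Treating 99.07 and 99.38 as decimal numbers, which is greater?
99.38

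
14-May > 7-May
True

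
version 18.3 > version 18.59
False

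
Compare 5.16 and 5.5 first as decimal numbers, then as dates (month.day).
As decimals: 5.16 < 5.5. As dates: 5/16 is later than 5/5 (day 16 > day 5).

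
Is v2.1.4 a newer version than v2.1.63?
No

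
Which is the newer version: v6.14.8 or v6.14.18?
v6.14.18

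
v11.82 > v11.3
True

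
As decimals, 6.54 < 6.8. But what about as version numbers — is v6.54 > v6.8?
True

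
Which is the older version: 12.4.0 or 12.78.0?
12.4.0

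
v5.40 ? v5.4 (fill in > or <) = >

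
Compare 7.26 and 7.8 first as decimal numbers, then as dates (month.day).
As decimals: 7.26 < 7.8. As dates: 7/26 is later than 7/8 (day 26 > day 8).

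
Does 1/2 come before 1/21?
Yes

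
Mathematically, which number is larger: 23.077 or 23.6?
23.6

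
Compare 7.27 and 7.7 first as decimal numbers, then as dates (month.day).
As decimals: 7.27 < 7.7. As dates: 7/27 is later than 7/7 (day 27 > day 7).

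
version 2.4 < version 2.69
True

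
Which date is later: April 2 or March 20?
April 2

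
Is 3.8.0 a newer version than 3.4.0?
Yes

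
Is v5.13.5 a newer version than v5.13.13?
No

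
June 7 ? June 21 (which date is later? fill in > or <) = <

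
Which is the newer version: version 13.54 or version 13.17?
version 13.54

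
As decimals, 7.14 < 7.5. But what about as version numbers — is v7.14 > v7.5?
True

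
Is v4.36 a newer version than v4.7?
Yes. Version numbers are compared segment by segment as integers, not as decimals: minor version 36 > 7, so v4.36 > v4.7 (even though the decimal 4.36 < 4.7).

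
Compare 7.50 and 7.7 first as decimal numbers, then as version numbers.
As decimals: 7.50 < 7.7. As versions: v7.50 > v7.7 (minor version 50 > 7).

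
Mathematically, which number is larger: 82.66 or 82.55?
82.66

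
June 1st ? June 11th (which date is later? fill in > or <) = <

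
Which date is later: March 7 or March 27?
March 27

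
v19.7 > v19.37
False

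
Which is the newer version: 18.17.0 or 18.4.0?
18.17.0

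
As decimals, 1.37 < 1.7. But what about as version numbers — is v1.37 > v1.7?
True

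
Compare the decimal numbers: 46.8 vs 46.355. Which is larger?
46.8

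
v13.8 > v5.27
True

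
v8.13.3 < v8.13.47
True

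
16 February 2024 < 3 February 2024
False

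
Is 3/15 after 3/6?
Yes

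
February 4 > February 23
False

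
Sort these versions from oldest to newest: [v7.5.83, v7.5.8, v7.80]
[v7.5.8, v7.5.83, v7.80]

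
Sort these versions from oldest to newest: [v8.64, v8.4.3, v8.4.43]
[v8.4.3, v8.4.43, v8.64]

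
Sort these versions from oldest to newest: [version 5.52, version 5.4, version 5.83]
[version 5.4, version 5.52, version 5.83]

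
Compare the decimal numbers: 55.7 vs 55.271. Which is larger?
55.7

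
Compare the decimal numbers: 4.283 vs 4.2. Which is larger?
4.283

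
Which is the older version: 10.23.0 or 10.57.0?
10.23.0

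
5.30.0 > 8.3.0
False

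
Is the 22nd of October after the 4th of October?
Yes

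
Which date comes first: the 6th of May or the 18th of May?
the 6th of May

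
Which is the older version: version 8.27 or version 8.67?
version 8.27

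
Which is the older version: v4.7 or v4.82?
v4.7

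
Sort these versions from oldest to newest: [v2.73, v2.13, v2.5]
[v2.5, v2.13, v2.73]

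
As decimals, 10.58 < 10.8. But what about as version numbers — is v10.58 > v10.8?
True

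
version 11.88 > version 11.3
True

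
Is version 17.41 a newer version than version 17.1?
Yes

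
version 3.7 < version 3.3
False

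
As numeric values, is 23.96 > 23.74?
True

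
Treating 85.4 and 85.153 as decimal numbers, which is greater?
85.4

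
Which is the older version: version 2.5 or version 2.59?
version 2.5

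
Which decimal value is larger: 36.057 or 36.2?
36.2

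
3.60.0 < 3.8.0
False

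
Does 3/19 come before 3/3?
No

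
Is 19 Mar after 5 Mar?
Yes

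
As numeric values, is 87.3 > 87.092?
True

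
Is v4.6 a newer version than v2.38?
Yes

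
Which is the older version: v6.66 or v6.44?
v6.44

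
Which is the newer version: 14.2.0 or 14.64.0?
14.64.0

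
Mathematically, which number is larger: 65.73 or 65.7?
65.73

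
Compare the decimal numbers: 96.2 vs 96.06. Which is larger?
96.2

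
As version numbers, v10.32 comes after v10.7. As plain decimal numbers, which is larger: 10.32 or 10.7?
10.7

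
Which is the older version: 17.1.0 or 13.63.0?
13.63.0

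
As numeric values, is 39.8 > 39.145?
True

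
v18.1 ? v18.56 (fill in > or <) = <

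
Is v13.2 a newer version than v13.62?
No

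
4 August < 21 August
True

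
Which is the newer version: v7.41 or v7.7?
v7.41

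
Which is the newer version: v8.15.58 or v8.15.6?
v8.15.58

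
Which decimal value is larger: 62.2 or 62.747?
62.747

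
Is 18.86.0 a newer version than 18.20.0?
Yes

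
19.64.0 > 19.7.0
True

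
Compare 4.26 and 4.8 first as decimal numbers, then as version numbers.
As decimals: 4.26 < 4.8. As versions: v4.26 > v4.8 (minor version 26 > 8).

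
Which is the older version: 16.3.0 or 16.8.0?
16.3.0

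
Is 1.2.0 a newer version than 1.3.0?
No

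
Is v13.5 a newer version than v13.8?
No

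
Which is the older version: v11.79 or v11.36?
v11.36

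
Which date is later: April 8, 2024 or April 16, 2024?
April 16, 2024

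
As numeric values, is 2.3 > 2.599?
False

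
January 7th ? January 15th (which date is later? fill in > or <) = <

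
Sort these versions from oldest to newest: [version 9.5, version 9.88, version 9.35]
[version 9.5, version 9.35, version 9.88]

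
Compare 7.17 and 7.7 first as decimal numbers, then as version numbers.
As decimals: 7.17 < 7.7. As versions: v7.17 > v7.7 (minor version 17 > 7).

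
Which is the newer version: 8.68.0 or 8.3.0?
8.68.0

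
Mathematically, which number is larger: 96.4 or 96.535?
96.535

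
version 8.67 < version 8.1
False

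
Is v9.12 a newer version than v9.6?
Yes. Version numbers are compared segment by segment as integers, not as decimals: minor version 12 > 6, so v9.12 > v9.6 (even though the decimal 9.12 < 9.6).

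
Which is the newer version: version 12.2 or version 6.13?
version 12.2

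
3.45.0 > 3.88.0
False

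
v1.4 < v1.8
True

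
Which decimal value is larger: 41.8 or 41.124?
41.8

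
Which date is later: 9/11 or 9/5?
9/11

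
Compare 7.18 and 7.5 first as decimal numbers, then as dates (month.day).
As decimals: 7.18 < 7.5. As dates: 7/18 is later than 7/5 (day 18 > day 5).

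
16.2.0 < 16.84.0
True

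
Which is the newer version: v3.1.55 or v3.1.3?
v3.1.55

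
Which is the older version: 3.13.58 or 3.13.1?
3.13.1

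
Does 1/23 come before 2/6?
Yes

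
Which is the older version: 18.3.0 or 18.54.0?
18.3.0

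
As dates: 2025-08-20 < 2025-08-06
False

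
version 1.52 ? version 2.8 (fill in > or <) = <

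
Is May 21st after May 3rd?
Yes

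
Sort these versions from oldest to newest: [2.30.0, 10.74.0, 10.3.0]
[2.30.0, 10.3.0, 10.74.0]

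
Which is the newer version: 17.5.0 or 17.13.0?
17.13.0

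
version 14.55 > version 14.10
True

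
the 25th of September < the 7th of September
False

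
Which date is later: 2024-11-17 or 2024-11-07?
2024-11-17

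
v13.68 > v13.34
True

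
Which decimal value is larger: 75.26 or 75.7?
75.7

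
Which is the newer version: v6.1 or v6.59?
v6.59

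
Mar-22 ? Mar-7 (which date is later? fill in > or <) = >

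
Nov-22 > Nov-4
True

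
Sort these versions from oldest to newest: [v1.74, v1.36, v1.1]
[v1.1, v1.36, v1.74]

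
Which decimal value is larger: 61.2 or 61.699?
61.699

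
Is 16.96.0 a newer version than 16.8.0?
Yes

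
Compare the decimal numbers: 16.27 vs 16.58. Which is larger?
16.58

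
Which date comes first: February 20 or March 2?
February 20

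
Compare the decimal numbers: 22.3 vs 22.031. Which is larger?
22.3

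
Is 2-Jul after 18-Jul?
No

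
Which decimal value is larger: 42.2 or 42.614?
42.614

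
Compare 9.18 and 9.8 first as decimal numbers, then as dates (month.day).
As decimals: 9.18 < 9.8. As dates: 9/18 is later than 9/8 (day 18 > day 8).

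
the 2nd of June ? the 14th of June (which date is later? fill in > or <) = <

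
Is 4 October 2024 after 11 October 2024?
No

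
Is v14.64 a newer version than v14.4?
Yes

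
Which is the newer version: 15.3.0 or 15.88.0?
15.88.0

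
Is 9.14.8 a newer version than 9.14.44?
No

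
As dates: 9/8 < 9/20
True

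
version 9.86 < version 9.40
False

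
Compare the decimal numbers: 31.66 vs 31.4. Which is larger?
31.66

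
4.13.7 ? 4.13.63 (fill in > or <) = <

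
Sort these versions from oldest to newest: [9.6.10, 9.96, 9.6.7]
[9.6.7, 9.6.10, 9.96]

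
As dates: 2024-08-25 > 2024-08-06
True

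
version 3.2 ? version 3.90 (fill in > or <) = <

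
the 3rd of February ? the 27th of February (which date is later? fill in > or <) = <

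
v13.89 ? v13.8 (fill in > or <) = >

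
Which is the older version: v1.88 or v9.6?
v1.88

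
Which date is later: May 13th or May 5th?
May 13th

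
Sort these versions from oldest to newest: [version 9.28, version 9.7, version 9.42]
[version 9.7, version 9.28, version 9.42]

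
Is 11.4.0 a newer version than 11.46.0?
No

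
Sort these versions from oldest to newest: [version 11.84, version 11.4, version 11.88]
[version 11.4, version 11.84, version 11.88]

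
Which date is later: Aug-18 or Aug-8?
Aug-18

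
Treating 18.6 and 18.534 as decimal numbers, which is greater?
18.6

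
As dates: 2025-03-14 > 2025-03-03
True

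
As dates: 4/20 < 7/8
True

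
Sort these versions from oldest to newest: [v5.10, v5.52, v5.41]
[v5.10, v5.41, v5.52]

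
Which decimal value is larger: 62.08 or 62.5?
62.5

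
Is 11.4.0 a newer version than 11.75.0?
No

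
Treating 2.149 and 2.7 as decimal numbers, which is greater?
2.7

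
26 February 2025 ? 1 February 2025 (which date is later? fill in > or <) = >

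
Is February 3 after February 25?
No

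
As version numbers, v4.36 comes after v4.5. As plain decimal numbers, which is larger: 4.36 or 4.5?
4.5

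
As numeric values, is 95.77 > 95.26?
True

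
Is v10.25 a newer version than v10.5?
Yes. Version numbers are compared segment by segment as integers, not as decimals: minor version 25 > 5, so v10.25 > v10.5 (even though the decimal 10.25 < 10.5).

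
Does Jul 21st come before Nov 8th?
Yes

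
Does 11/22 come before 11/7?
No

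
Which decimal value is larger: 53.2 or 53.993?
53.993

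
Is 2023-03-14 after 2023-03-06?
Yes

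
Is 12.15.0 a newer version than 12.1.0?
Yes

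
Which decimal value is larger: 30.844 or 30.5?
30.844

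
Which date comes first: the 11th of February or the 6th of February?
the 6th of February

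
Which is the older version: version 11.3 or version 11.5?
version 11.3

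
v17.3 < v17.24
True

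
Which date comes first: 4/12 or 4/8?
4/8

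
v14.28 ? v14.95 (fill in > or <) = <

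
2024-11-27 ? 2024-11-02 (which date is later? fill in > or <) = >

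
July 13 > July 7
True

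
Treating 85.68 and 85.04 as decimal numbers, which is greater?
85.68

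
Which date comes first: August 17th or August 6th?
August 6th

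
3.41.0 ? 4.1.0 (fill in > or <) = <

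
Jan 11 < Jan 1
False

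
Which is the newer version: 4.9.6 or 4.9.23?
4.9.23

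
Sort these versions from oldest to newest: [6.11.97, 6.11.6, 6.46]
[6.11.6, 6.11.97, 6.46]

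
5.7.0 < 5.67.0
True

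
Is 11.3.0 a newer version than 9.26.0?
Yes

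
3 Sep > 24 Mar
True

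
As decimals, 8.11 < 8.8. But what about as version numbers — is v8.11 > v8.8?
True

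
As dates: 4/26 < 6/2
True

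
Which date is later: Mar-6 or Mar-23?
Mar-23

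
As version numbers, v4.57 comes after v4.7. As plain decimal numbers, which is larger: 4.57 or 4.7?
4.7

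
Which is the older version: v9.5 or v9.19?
v9.5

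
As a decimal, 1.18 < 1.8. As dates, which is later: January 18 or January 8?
January 18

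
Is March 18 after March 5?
Yes. Day 18 comes after day 5 in March — this is a date comparison, not a decimal one (the decimal 3.18 would be smaller than 3.5).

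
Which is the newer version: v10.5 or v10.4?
v10.5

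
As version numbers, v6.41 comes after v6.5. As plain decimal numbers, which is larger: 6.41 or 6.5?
6.5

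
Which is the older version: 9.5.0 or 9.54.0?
9.5.0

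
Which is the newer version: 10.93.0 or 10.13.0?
10.93.0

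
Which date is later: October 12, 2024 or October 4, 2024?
October 12, 2024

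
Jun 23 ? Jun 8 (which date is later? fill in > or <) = >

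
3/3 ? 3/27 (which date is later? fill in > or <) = <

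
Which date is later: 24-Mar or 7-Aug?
7-Aug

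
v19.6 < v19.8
True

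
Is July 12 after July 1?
Yes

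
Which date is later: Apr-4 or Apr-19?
Apr-19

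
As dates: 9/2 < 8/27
False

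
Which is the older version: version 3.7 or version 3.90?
version 3.7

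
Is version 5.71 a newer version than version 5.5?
Yes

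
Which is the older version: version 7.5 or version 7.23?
version 7.5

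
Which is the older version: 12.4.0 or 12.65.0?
12.4.0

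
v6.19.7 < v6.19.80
True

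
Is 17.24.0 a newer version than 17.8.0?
Yes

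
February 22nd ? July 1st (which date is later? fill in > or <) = <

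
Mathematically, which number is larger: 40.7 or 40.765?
40.765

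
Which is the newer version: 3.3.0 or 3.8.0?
3.8.0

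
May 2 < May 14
True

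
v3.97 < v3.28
False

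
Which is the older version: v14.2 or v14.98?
v14.2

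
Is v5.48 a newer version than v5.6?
Yes. Version numbers are compared segment by segment as integers, not as decimals: minor version 48 > 6, so v5.48 > v5.6 (even though the decimal 5.48 < 5.6).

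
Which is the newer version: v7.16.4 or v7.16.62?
v7.16.62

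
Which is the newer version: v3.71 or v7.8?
v7.8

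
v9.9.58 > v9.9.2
True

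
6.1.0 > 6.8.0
False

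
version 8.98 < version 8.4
False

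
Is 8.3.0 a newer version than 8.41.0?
No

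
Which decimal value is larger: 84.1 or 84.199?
84.199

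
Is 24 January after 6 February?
No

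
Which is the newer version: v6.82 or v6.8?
v6.82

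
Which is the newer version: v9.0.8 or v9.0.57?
v9.0.57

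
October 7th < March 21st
False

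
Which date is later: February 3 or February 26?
February 26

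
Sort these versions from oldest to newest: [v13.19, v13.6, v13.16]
[v13.6, v13.16, v13.19]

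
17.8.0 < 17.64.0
True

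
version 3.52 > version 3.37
True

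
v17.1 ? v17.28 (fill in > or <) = <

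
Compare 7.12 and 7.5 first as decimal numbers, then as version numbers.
As decimals: 7.12 < 7.5. As versions: v7.12 > v7.5 (minor version 12 > 5).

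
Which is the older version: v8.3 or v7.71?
v7.71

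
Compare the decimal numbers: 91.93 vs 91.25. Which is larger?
91.93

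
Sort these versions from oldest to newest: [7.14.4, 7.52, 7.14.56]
[7.14.4, 7.14.56, 7.52]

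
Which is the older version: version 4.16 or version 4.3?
version 4.3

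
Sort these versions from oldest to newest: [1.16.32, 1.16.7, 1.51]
[1.16.7, 1.16.32, 1.51]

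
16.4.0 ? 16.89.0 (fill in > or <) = <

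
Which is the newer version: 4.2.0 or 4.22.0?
4.22.0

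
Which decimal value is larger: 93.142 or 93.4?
93.4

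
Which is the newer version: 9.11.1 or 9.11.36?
9.11.36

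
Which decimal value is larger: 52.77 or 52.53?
52.77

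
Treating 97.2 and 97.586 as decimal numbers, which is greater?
97.586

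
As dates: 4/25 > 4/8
True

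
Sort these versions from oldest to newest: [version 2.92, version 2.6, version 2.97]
[version 2.6, version 2.92, version 2.97]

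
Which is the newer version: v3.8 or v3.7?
v3.8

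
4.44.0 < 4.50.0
True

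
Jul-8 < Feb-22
False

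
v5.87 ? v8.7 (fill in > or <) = <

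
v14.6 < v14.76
True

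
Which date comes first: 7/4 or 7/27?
7/4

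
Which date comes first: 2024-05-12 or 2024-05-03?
2024-05-03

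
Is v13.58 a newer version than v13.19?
Yes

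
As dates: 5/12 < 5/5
False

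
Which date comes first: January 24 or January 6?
January 6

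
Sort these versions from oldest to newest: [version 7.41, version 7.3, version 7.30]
[version 7.3, version 7.30, version 7.41]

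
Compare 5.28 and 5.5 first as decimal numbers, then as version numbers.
As decimals: 5.28 < 5.5. As versions: v5.28 > v5.5 (minor version 28 > 5).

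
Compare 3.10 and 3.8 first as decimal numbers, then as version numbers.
As decimals: 3.10 < 3.8. As versions: v3.10 > v3.8 (minor version 10 > 8).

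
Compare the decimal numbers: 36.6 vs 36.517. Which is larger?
36.6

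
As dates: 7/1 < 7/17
True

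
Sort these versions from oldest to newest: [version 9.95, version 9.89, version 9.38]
[version 9.38, version 9.89, version 9.95]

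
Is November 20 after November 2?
Yes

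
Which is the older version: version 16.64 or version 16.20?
version 16.20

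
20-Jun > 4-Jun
True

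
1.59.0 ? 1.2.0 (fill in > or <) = >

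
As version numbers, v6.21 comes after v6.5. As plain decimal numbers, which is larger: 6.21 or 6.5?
6.5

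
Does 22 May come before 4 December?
Yes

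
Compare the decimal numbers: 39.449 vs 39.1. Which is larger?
39.449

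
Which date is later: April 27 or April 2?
April 27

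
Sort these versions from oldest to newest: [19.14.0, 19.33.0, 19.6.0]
[19.6.0, 19.14.0, 19.33.0]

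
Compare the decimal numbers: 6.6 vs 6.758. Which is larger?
6.758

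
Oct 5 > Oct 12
False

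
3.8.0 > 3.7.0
True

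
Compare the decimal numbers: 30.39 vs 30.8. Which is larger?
30.8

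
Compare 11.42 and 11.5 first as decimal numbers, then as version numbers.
As decimals: 11.42 < 11.5. As versions: v11.42 > v11.5 (minor version 42 > 5).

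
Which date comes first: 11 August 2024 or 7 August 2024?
7 August 2024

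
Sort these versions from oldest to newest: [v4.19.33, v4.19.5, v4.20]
[v4.19.5, v4.19.33, v4.20]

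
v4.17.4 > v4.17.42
False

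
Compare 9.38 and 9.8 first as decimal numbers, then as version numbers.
As decimals: 9.38 < 9.8. As versions: v9.38 > v9.8 (minor version 38 > 8).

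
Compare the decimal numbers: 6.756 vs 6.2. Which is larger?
6.756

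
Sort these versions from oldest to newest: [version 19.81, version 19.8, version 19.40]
[version 19.8, version 19.40, version 19.81]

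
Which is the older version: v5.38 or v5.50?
v5.38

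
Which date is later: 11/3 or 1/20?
11/3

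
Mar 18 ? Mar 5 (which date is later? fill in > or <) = >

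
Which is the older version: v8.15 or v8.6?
v8.6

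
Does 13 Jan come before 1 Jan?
No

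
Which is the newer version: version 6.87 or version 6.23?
version 6.87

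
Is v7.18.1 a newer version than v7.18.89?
No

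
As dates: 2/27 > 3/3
False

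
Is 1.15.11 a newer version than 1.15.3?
Yes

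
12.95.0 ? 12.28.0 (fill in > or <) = >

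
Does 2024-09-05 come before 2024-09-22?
Yes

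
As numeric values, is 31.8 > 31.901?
False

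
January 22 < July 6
True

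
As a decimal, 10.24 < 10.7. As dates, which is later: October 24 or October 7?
October 24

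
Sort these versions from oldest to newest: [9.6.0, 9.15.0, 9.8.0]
[9.6.0, 9.8.0, 9.15.0]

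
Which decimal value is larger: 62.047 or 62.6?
62.6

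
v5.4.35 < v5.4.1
False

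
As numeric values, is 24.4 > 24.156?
True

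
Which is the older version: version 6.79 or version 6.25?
version 6.25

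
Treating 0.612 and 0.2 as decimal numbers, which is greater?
0.612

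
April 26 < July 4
True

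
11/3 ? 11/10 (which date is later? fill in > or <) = <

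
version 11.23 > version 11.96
False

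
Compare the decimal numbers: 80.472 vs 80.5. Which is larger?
80.5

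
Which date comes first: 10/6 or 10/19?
10/6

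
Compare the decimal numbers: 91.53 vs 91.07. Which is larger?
91.53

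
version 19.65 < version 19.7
False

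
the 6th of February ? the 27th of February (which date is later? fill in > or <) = <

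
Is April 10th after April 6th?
Yes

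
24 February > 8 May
False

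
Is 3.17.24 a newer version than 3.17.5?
Yes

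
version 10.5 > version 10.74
False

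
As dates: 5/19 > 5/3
True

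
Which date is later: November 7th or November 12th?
November 12th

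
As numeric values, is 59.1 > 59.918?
False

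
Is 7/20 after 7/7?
Yes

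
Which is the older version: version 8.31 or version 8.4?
version 8.4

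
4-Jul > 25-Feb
True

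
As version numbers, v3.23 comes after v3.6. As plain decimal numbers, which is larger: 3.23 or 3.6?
3.6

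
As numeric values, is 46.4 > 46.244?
True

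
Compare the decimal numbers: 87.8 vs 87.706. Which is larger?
87.8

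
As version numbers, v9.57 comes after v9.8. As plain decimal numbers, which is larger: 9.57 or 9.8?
9.8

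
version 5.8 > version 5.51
False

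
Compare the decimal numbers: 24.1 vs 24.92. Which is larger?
24.92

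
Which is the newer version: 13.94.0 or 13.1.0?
13.94.0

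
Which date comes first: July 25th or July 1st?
July 1st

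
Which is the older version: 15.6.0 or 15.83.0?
15.6.0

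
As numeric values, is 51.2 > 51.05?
True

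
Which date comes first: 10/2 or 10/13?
10/2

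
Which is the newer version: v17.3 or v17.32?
v17.32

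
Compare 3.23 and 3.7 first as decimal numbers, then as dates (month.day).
As decimals: 3.23 < 3.7. As dates: 3/23 is later than 3/7 (day 23 > day 7).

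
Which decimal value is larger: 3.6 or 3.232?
3.6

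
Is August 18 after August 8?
Yes. Day 18 comes after day 8 in August — this is a date comparison, not a decimal one (the decimal 8.18 would be smaller than 8.8).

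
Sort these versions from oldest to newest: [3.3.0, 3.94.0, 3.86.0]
[3.3.0, 3.86.0, 3.94.0]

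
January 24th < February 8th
True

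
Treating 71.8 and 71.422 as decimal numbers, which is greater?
71.8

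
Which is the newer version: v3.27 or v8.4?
v8.4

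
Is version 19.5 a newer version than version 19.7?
No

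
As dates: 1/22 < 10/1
True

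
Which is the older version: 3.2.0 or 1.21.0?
1.21.0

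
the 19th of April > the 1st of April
True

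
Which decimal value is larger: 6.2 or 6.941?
6.941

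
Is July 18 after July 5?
Yes. Day 18 comes after day 5 in July — this is a date comparison, not a decimal one (the decimal 7.18 would be smaller than 7.5).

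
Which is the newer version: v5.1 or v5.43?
v5.43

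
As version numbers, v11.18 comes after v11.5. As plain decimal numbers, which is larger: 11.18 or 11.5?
11.5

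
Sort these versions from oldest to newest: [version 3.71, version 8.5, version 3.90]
[version 3.71, version 3.90, version 8.5]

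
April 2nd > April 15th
False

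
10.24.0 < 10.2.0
False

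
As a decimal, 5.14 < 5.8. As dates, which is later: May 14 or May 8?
May 14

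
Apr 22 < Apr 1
False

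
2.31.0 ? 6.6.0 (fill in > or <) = <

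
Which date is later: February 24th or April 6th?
April 6th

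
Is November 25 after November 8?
Yes. Day 25 comes after day 8 in November — this is a date comparison, not a decimal one (the decimal 11.25 would be smaller than 11.8).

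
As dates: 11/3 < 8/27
False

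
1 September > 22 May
True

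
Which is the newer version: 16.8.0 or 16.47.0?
16.47.0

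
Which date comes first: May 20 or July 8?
May 20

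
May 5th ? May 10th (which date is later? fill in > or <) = <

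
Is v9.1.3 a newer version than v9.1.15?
No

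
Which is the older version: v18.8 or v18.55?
v18.8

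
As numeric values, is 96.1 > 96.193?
False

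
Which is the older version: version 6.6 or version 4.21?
version 4.21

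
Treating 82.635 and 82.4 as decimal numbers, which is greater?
82.635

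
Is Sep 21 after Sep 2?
Yes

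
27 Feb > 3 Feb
True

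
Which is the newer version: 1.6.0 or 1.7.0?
1.7.0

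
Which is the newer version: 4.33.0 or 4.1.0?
4.33.0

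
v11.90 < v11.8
False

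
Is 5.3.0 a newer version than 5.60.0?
No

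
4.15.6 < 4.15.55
True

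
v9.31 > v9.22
True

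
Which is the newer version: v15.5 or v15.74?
v15.74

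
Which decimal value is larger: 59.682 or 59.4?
59.682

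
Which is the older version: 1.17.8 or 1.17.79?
1.17.8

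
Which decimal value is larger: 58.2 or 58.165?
58.2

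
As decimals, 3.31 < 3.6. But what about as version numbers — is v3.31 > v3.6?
True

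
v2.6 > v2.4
True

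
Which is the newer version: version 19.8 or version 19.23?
version 19.23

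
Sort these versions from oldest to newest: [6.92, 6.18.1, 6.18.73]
[6.18.1, 6.18.73, 6.92]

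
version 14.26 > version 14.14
True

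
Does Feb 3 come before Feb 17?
Yes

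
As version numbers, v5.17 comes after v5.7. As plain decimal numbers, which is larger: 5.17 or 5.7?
5.7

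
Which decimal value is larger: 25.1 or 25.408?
25.408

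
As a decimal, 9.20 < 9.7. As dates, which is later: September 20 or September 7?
September 20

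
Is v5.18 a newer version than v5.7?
Yes. Version numbers are compared segment by segment as integers, not as decimals: minor version 18 > 7, so v5.18 > v5.7 (even though the decimal 5.18 < 5.7).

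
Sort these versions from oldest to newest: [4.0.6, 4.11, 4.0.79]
[4.0.6, 4.0.79, 4.11]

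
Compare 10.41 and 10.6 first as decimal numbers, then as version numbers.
As decimals: 10.41 < 10.6. As versions: v10.41 > v10.6 (minor version 41 > 6).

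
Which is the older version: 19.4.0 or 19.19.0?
19.4.0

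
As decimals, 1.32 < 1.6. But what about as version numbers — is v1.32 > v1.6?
True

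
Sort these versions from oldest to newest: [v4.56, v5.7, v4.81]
[v4.56, v4.81, v5.7]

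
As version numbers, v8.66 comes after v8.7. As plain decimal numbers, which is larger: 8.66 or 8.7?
8.7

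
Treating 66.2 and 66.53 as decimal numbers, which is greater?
66.53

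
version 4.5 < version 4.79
True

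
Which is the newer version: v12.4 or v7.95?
v12.4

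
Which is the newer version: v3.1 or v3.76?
v3.76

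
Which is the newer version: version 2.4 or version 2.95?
version 2.95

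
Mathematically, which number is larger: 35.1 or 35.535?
35.535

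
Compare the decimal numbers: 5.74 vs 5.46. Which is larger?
5.74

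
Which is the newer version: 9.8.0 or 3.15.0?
9.8.0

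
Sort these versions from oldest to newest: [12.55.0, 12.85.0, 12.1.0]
[12.1.0, 12.55.0, 12.85.0]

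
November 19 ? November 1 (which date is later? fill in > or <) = >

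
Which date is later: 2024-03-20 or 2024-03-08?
2024-03-20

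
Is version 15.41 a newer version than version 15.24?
Yes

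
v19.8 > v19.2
True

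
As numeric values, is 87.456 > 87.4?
True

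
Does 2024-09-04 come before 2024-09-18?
Yes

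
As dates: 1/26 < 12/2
True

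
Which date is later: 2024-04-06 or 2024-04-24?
2024-04-24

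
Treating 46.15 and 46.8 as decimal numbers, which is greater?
46.8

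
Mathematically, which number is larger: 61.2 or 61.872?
61.872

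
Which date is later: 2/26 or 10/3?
10/3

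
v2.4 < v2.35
True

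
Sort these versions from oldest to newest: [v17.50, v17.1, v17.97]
[v17.1, v17.50, v17.97]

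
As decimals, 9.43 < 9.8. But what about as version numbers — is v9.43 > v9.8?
True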